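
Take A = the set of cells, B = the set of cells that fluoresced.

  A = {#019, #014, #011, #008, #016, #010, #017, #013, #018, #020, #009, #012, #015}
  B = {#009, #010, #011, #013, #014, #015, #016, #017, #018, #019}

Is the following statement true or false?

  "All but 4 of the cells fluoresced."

Truth condition: |A ∖ B| = 4.
A (the restrictor) = {#019, #014, #011, #008, #016, #010, #017, #013, #018, #020, #009, #012, #015}, |A| = 13.
A ∖ B = {#008, #020, #012}, so |A ∖ B| = 3.
|A ∖ B| = 3, so the statement is false.

False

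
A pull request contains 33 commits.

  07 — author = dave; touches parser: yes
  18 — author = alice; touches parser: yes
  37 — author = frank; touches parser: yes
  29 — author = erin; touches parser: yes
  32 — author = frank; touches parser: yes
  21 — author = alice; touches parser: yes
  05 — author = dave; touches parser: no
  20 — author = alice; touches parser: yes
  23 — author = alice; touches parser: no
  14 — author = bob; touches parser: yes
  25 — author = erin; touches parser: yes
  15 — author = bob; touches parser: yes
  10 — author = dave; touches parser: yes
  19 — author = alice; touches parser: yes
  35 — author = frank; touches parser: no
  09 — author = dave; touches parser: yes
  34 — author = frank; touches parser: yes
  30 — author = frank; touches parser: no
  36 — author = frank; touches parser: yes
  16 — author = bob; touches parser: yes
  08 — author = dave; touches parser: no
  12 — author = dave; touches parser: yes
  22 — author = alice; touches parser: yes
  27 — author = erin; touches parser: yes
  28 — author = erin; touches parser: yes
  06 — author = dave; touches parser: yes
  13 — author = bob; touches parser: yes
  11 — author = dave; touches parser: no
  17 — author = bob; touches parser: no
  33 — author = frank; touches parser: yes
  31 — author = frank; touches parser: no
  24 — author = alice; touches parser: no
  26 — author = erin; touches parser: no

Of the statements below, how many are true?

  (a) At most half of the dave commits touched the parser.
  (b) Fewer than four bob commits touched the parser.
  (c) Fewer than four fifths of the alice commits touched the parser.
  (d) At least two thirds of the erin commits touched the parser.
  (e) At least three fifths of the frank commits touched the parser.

(a) dave: |A| = 8, |A ∩ B| = 5; needs |A ∩ B| ≤ |A ∖ B| — false.
(b) bob: |A| = 5, |A ∩ B| = 4; needs |A ∩ B| < 4 — false.
(c) alice: |A| = 7, |A ∩ B| = 5; needs |A ∩ B| / |A| < 4/5 — true.
(d) erin: |A| = 5, |A ∩ B| = 4; needs |A ∩ B| / |A| ≥ 2/3 — true.
(e) frank: |A| = 8, |A ∩ B| = 5; needs |A ∩ B| / |A| ≥ 3/5 — true.

3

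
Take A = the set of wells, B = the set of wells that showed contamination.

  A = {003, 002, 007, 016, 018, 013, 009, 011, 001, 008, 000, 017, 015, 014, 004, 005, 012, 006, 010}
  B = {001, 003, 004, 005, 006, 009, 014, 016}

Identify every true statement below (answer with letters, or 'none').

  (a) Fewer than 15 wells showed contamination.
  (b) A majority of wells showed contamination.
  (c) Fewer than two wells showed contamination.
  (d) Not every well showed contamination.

|A| = 19, |A ∩ B| = 8, |A ∖ B| = 11.
(a) |A ∩ B| < 15: holds.
(b) |A ∩ B| > |A ∖ B|: fails.
(c) |A ∩ B| < 2: fails.
(d) A ⊄ B (|A ∖ B| ≥ 1): holds.

(a), (d)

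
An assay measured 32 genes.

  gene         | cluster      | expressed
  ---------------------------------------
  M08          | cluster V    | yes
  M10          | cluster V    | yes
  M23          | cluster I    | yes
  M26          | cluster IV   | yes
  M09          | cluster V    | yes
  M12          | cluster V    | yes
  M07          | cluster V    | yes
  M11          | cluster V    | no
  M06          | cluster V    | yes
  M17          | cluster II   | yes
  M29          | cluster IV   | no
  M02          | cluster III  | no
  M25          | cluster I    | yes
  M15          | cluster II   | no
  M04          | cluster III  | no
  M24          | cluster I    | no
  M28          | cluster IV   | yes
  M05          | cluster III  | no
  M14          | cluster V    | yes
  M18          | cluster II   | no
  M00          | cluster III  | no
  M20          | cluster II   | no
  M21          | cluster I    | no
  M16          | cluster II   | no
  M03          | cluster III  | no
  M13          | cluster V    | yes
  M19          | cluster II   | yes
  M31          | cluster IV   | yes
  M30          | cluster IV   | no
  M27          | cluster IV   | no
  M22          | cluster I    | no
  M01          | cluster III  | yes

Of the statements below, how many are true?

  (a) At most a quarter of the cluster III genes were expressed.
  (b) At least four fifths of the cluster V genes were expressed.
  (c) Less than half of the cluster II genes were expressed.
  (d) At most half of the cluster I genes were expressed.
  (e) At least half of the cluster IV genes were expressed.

(a) cluster III: |A| = 6, |A ∩ B| = 1; needs |A ∩ B| / |A| ≤ 1/4 — true.
(b) cluster V: |A| = 9, |A ∩ B| = 8; needs |A ∩ B| / |A| ≥ 4/5 — true.
(c) cluster II: |A| = 6, |A ∩ B| = 2; needs |A ∩ B| < |A ∖ B| — true.
(d) cluster I: |A| = 5, |A ∩ B| = 2; needs |A ∩ B| ≤ |A ∖ B| — true.
(e) cluster IV: |A| = 6, |A ∩ B| = 3; needs |A ∩ B| ≥ |A ∖ B| — true.

5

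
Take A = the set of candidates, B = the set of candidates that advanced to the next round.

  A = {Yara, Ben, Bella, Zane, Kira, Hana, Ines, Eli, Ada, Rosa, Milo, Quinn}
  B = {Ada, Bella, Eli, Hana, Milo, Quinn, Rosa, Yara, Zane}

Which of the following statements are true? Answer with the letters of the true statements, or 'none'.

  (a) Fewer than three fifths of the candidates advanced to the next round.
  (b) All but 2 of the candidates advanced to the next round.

|A| = 12, |A ∩ B| = 9, |A ∖ B| = 3.
(a) |A ∩ B| / |A| < 3/5: fails.
(b) |A ∖ B| = 2: fails.

none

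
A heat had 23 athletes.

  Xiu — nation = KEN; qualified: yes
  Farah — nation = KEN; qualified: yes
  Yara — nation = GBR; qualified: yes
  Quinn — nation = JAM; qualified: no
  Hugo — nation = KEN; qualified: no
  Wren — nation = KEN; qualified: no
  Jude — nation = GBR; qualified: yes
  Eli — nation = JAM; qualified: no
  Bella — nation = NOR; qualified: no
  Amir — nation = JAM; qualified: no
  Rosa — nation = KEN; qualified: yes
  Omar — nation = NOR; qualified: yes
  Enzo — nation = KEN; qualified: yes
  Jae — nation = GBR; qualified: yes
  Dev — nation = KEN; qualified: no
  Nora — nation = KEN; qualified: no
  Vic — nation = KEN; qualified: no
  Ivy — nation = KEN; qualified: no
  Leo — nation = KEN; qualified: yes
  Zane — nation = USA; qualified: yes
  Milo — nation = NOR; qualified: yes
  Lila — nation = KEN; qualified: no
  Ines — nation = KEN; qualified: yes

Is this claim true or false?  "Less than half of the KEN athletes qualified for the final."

Truth condition: |A ∩ B| < |A ∖ B|.
A (the restrictor) = {Xiu, Farah, Hugo, Wren, Rosa, Enzo, Dev, Nora, Vic, Ivy, Leo, Lila, Ines}, |A| = 13.
A ∩ B = {Xiu, Farah, Rosa, Enzo, Leo, Ines}, so |A ∩ B| = 6.
A ∖ B = {Hugo, Wren, Dev, Nora, Vic, Ivy, Lila}, so |A ∖ B| = 7.
6 < 7, so the statement is true.

True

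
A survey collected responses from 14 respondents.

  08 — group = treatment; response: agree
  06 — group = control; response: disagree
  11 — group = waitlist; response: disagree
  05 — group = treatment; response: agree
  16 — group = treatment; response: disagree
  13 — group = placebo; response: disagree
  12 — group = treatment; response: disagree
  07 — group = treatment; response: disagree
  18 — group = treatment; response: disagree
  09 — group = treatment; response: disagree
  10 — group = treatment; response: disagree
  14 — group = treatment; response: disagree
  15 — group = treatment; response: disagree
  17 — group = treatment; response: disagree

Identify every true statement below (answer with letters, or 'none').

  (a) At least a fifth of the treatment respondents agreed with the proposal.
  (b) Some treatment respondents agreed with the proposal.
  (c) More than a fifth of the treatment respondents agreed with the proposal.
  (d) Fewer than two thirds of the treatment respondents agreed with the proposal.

|A| = 11, |A ∩ B| = 2, |A ∖ B| = 9.
(a) |A ∩ B| / |A| ≥ 1/5: fails.
(b) A ∩ B ≠ ∅ (|A ∩ B| ≥ 1): holds.
(c) |A ∩ B| / |A| > 1/5: fails.
(d) |A ∩ B| / |A| < 2/3: holds.

(b), (d)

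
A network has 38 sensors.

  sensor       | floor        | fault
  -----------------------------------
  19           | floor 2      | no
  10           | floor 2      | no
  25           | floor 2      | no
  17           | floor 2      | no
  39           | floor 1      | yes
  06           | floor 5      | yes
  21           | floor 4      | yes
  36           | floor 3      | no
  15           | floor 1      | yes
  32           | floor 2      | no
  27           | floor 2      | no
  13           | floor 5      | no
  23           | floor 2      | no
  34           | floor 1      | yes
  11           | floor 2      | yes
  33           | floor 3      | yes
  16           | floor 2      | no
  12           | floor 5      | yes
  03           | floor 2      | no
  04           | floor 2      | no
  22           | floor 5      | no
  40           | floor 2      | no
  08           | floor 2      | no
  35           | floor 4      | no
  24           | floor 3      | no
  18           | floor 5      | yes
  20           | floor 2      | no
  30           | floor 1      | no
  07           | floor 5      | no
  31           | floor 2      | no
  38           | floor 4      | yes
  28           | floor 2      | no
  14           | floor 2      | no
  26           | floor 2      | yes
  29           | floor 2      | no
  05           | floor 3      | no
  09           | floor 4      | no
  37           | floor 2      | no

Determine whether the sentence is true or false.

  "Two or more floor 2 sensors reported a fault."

Truth condition: |A ∩ B| ≥ 2.
|A| = 20, |A ∩ B| = 2, |A ∖ B| = 18.
|A ∩ B| = 2, so the statement is true.

True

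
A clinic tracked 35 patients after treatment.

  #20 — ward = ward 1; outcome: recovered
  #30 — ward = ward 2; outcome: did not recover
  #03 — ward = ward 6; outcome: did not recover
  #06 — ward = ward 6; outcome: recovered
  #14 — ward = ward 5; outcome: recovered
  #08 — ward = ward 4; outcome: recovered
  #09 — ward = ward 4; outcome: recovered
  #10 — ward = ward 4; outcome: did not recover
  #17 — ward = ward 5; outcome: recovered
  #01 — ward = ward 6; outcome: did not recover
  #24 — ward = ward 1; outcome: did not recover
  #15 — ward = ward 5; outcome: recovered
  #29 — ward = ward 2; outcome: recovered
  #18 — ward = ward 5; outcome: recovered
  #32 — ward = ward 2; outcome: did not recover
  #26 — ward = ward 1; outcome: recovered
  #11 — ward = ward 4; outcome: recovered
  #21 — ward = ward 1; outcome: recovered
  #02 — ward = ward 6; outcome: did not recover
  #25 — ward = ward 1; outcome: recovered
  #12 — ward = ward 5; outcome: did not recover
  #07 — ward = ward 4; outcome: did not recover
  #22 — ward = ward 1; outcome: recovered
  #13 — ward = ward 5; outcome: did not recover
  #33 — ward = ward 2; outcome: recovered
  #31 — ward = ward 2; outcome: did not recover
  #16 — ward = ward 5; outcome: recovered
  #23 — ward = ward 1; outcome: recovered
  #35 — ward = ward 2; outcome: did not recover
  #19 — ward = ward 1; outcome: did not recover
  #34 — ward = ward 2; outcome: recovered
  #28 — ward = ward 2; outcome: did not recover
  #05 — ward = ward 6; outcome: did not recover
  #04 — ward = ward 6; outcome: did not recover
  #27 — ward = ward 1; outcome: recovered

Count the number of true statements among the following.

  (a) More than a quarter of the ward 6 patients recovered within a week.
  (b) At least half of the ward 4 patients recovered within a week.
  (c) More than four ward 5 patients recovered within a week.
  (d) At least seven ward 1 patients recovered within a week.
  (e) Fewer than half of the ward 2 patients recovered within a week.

4

(a) ward 6: |A| = 6, |A ∩ B| = 1; needs |A ∩ B| / |A| > 1/4 — false.
(b) ward 4: |A| = 5, |A ∩ B| = 3; needs |A ∩ B| ≥ |A ∖ B| — true.
(c) ward 5: |A| = 7, |A ∩ B| = 5; needs |A ∩ B| > 4 — true.
(d) ward 1: |A| = 9, |A ∩ B| = 7; needs |A ∩ B| ≥ 7 — true.
(e) ward 2: |A| = 8, |A ∩ B| = 3; needs |A ∩ B| < |A ∖ B| — true.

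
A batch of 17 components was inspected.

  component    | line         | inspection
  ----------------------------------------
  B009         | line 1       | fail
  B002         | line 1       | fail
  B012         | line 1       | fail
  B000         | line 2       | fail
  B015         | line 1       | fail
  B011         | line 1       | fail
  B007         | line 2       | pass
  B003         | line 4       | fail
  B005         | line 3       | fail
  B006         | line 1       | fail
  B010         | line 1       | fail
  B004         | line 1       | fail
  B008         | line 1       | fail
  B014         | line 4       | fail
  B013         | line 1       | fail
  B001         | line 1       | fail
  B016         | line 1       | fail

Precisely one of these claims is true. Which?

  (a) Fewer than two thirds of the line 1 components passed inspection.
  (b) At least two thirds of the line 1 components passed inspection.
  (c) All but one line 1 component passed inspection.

(a)

|A| = 12, |A ∩ B| = 0, |A ∖ B| = 12.
(a) requires |A ∩ B| / |A| < 2/3: true.
(b) requires |A ∩ B| / |A| ≥ 2/3: false.
(c) requires |A ∖ B| = 1: false.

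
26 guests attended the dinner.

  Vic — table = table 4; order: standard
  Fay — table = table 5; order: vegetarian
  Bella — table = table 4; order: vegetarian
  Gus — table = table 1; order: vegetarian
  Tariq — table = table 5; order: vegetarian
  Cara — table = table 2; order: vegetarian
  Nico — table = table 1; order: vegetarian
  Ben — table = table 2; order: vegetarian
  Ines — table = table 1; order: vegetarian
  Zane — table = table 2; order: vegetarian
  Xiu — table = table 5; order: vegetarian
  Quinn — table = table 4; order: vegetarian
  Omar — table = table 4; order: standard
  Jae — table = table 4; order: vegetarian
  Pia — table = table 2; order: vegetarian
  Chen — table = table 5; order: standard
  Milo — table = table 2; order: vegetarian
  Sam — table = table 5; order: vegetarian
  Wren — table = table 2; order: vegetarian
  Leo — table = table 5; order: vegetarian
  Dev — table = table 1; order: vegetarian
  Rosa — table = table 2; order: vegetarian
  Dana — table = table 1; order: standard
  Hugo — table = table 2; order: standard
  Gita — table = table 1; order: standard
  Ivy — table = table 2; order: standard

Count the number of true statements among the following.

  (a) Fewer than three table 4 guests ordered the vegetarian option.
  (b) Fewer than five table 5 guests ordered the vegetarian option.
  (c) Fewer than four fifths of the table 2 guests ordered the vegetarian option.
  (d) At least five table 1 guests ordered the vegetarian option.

(a) table 4: |A| = 5, |A ∩ B| = 3; needs |A ∩ B| < 3 — false.
(b) table 5: |A| = 6, |A ∩ B| = 5; needs |A ∩ B| < 5 — false.
(c) table 2: |A| = 9, |A ∩ B| = 7; needs |A ∩ B| / |A| < 4/5 — true.
(d) table 1: |A| = 6, |A ∩ B| = 4; needs |A ∩ B| ≥ 5 — false.

1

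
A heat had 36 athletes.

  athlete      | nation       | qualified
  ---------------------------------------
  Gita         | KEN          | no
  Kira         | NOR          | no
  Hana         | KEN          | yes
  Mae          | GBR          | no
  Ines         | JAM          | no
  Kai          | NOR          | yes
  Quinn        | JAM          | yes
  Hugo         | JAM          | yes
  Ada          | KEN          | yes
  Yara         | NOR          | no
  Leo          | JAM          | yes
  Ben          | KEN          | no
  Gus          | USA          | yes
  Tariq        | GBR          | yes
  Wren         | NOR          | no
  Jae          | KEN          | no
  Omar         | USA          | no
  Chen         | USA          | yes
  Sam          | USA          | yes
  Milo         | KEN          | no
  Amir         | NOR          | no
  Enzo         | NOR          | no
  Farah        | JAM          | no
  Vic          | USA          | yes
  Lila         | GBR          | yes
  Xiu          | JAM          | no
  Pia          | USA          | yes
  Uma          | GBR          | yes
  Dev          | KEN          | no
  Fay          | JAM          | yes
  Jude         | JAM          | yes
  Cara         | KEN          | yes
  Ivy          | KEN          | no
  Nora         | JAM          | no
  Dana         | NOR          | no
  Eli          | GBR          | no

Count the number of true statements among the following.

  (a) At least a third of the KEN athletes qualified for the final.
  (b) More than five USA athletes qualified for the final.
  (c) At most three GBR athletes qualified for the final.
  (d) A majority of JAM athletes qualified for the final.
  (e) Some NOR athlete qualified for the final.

(a) KEN: |A| = 9, |A ∩ B| = 3; needs |A ∩ B| / |A| ≥ 1/3 — true.
(b) USA: |A| = 6, |A ∩ B| = 5; needs |A ∩ B| > 5 — false.
(c) GBR: |A| = 5, |A ∩ B| = 3; needs |A ∩ B| ≤ 3 — true.
(d) JAM: |A| = 9, |A ∩ B| = 5; needs |A ∩ B| > |A ∖ B| — true.
(e) NOR: |A| = 7, |A ∩ B| = 1; needs A ∩ B ≠ ∅ (|A ∩ B| ≥ 1) — true.

4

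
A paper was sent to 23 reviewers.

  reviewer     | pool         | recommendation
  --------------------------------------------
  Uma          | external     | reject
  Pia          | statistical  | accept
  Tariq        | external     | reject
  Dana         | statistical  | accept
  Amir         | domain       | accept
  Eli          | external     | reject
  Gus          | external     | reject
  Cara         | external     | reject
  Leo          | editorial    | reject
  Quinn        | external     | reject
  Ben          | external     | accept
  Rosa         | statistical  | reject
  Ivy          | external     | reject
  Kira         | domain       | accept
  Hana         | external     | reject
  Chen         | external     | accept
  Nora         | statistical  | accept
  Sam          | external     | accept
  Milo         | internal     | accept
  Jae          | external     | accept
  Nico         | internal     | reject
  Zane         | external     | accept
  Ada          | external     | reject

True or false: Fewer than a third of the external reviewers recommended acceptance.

'Fewer than a third of the external reviewers recommended acceptance' holds iff |A ∩ B| / |A| < 1/3.
A (the restrictor) = {Uma, Tariq, Eli, Gus, Cara, Quinn, Ben, Ivy, Hana, Chen, Sam, Jae, Zane, Ada}, |A| = 14.
A ∩ B = {Ben, Chen, Sam, Jae, Zane}, so |A ∩ B| = 5.
A ∖ B = {Uma, Tariq, Eli, Gus, Cara, Quinn, Ivy, Hana, Ada}, so |A ∖ B| = 9.
|A ∩ B|/|A| = 5/14, so the statement is false.

False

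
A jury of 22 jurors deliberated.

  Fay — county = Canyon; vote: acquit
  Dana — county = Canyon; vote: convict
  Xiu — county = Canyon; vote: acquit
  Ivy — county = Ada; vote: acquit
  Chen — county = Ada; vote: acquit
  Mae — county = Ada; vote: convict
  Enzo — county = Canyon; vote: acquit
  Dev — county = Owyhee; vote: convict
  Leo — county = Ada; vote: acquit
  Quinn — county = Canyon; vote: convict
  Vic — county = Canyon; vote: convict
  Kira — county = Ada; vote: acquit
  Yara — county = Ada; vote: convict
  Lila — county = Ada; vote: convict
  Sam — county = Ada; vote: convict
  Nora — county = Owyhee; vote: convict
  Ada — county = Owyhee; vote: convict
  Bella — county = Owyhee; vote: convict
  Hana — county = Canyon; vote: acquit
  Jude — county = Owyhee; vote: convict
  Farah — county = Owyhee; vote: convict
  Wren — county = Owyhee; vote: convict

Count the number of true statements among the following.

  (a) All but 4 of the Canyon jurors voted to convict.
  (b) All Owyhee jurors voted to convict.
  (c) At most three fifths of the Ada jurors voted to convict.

(a) Canyon: |A| = 7, |A ∩ B| = 3; needs |A ∖ B| = 4 — true.
(b) Owyhee: |A| = 7, |A ∩ B| = 7; needs A ⊆ B, i.e. every element of A is in B (|A ∖ B| = 0) — true.
(c) Ada: |A| = 8, |A ∩ B| = 4; needs |A ∩ B| / |A| ≤ 3/5 — true.

3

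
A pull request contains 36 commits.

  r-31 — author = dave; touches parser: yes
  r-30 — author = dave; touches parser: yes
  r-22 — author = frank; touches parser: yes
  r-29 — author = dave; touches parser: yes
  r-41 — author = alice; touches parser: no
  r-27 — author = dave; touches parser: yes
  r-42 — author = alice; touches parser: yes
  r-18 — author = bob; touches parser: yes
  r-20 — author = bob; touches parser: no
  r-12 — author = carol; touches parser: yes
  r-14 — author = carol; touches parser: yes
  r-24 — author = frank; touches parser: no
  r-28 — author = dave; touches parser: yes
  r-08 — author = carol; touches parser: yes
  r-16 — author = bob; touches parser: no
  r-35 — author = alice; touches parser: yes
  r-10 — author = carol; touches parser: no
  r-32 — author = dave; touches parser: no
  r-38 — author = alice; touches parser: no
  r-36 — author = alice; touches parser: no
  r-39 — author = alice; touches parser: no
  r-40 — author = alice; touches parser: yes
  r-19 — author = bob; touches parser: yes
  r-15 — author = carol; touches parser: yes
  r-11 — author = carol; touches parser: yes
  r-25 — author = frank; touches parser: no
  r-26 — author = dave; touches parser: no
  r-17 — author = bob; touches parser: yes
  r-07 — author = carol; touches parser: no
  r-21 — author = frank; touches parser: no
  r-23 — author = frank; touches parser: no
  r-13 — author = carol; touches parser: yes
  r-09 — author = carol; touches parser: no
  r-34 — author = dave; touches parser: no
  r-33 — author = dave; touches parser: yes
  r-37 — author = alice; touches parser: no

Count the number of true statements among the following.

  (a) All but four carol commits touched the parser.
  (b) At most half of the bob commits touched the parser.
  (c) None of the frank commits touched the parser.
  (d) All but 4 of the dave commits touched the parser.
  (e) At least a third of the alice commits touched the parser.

(a) carol: |A| = 9, |A ∩ B| = 6; needs |A ∖ B| = 4 — false.
(b) bob: |A| = 5, |A ∩ B| = 3; needs |A ∩ B| ≤ |A ∖ B| — false.
(c) frank: |A| = 5, |A ∩ B| = 1; needs A ∩ B = ∅ (|A ∩ B| = 0) — false.
(d) dave: |A| = 9, |A ∩ B| = 6; needs |A ∖ B| = 4 — false.
(e) alice: |A| = 8, |A ∩ B| = 3; needs |A ∩ B| / |A| ≥ 1/3 — true.

1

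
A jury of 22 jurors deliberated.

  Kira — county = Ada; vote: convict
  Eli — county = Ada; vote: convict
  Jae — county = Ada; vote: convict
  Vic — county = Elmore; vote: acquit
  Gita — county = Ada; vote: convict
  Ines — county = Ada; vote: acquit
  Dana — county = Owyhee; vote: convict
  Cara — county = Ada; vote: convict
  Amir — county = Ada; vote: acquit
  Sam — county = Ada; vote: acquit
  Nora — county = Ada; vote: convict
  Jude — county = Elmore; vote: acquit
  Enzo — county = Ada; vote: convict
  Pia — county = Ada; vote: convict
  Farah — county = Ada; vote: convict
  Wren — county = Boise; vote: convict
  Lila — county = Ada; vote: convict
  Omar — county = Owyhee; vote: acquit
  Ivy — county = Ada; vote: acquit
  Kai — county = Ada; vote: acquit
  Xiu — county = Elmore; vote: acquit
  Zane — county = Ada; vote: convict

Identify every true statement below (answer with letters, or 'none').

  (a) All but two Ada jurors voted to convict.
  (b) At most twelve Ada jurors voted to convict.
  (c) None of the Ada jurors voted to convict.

(b)

|A| = 16, |A ∩ B| = 11, |A ∖ B| = 5.
(a) |A ∖ B| = 2: fails.
(b) |A ∩ B| ≤ 12: holds.
(c) A ∩ B = ∅ (|A ∩ B| = 0): fails.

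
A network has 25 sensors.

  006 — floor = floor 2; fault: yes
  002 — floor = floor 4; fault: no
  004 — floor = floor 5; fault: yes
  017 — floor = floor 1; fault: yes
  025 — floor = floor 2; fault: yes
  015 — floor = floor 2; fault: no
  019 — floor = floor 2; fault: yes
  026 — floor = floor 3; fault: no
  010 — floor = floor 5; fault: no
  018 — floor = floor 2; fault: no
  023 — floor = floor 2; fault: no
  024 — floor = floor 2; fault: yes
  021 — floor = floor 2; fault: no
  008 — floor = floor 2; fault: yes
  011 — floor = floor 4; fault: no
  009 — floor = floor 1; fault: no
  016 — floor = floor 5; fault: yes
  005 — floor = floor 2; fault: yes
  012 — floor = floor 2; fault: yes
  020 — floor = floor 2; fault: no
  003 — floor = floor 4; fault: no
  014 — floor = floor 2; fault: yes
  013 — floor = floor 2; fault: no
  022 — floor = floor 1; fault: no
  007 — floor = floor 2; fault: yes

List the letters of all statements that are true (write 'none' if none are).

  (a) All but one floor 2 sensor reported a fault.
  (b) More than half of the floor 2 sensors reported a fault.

|A| = 15, |A ∩ B| = 9, |A ∖ B| = 6.
(a) |A ∖ B| = 1: fails.
(b) |A ∩ B| > |A ∖ B|: holds.

(b)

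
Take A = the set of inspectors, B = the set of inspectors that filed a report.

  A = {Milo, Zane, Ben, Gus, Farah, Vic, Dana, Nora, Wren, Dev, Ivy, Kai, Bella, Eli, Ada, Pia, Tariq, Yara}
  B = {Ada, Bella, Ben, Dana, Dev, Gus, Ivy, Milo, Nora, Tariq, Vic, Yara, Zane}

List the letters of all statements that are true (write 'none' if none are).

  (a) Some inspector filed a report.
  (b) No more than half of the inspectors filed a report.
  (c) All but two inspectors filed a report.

(a)

|A| = 18, |A ∩ B| = 13, |A ∖ B| = 5.
(a) A ∩ B ≠ ∅ (|A ∩ B| ≥ 1): holds.
(b) |A ∩ B| ≤ |A ∖ B|: fails.
(c) |A ∖ B| = 2: fails.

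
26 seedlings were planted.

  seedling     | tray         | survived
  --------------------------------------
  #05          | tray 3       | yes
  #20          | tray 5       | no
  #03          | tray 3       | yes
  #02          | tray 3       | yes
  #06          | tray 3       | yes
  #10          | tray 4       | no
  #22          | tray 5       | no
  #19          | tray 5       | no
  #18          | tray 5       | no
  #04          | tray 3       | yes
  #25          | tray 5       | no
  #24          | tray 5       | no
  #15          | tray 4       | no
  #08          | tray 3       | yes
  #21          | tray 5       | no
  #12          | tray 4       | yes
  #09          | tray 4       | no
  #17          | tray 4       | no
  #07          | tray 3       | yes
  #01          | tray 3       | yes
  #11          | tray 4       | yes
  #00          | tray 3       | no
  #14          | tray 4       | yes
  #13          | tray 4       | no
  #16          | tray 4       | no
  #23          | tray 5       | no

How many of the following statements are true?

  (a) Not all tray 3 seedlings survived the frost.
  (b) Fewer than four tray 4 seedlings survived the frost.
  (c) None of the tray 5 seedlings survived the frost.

3

(a) tray 3: |A| = 9, |A ∩ B| = 8; needs A ⊄ B (|A ∖ B| ≥ 1) — true.
(b) tray 4: |A| = 9, |A ∩ B| = 3; needs |A ∩ B| < 4 — true.
(c) tray 5: |A| = 8, |A ∩ B| = 0; needs A ∩ B = ∅ (|A ∩ B| = 0) — true.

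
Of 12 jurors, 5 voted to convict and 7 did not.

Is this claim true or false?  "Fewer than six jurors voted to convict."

'Fewer than six jurors voted to convict' holds iff |A ∩ B| < 6.
|A| = 12, |A ∩ B| = 5, |A ∖ B| = 7.
|A ∩ B| = 5, so the statement is true.

True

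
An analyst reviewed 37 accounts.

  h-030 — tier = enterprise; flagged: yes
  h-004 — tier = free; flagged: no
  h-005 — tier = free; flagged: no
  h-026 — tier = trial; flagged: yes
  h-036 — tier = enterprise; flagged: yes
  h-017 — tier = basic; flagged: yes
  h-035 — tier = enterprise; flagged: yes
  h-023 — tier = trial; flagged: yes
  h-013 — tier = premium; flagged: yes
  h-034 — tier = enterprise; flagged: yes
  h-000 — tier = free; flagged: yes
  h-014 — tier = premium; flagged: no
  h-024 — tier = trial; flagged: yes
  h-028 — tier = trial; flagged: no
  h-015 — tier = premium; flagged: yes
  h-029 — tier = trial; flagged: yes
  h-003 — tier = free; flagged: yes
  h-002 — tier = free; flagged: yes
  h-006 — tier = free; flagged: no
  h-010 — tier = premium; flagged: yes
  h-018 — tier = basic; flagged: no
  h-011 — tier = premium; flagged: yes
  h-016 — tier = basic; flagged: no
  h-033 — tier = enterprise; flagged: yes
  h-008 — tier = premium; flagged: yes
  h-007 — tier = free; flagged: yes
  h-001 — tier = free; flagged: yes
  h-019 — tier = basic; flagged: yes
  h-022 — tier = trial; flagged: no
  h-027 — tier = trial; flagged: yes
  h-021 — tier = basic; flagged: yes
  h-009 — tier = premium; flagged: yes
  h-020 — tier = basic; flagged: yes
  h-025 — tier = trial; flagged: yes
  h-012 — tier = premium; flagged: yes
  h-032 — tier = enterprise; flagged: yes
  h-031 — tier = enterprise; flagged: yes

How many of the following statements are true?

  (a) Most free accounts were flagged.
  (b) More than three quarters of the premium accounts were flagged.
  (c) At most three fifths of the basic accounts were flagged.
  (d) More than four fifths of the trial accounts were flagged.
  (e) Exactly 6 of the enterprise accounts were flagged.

(a) free: |A| = 8, |A ∩ B| = 5; needs |A ∩ B| > |A ∖ B| — true.
(b) premium: |A| = 8, |A ∩ B| = 7; needs |A ∩ B| / |A| > 3/4 — true.
(c) basic: |A| = 6, |A ∩ B| = 4; needs |A ∩ B| / |A| ≤ 3/5 — false.
(d) trial: |A| = 8, |A ∩ B| = 6; needs |A ∩ B| / |A| > 4/5 — false.
(e) enterprise: |A| = 7, |A ∩ B| = 7; needs |A ∩ B| = 6 — false.

2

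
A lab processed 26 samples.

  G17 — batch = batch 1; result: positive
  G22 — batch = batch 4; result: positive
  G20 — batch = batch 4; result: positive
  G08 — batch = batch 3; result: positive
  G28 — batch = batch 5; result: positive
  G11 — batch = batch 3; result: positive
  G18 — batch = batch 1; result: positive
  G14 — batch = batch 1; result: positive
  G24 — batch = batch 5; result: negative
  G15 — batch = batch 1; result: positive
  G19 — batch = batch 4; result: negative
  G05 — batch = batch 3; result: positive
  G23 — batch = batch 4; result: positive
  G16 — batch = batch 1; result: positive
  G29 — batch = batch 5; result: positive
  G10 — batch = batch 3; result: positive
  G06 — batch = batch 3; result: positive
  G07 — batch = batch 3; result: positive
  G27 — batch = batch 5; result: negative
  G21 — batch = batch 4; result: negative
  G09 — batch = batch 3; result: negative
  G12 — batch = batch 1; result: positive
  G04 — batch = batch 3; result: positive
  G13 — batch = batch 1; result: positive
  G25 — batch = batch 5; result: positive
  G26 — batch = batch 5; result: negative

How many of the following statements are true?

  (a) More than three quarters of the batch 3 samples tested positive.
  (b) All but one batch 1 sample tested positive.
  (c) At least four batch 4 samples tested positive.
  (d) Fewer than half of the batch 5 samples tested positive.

(a) batch 3: |A| = 8, |A ∩ B| = 7; needs |A ∩ B| / |A| > 3/4 — true.
(b) batch 1: |A| = 7, |A ∩ B| = 7; needs |A ∖ B| = 1 — false.
(c) batch 4: |A| = 5, |A ∩ B| = 3; needs |A ∩ B| ≥ 4 — false.
(d) batch 5: |A| = 6, |A ∩ B| = 3; needs |A ∩ B| < |A ∖ B| — false.

1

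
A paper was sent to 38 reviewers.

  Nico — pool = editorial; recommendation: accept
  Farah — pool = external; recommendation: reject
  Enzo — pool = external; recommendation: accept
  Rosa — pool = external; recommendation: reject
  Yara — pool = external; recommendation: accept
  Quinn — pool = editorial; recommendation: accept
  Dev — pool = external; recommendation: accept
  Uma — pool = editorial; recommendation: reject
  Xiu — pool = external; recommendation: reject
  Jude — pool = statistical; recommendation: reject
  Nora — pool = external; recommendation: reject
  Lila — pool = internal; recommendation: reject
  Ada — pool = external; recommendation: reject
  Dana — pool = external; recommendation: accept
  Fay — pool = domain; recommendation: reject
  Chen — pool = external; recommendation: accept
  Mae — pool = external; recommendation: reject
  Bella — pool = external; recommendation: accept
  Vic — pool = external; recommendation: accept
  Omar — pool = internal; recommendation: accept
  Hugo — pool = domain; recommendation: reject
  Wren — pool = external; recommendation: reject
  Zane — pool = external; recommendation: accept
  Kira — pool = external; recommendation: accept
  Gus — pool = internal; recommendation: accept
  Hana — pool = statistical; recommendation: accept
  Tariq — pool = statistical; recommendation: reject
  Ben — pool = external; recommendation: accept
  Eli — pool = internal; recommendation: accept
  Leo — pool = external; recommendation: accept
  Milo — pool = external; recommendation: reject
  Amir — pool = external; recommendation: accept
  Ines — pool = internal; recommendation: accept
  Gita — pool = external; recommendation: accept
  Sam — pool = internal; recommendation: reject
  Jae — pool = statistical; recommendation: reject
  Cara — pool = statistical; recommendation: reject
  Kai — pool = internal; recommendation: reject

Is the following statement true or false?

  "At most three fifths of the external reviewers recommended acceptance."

The determiner here denotes the relation: |A ∩ B| / |A| ≤ 3/5.
|A| = 21, |A ∩ B| = 13, |A ∖ B| = 8.
|A ∩ B|/|A| = 13/21, so the statement is false.

False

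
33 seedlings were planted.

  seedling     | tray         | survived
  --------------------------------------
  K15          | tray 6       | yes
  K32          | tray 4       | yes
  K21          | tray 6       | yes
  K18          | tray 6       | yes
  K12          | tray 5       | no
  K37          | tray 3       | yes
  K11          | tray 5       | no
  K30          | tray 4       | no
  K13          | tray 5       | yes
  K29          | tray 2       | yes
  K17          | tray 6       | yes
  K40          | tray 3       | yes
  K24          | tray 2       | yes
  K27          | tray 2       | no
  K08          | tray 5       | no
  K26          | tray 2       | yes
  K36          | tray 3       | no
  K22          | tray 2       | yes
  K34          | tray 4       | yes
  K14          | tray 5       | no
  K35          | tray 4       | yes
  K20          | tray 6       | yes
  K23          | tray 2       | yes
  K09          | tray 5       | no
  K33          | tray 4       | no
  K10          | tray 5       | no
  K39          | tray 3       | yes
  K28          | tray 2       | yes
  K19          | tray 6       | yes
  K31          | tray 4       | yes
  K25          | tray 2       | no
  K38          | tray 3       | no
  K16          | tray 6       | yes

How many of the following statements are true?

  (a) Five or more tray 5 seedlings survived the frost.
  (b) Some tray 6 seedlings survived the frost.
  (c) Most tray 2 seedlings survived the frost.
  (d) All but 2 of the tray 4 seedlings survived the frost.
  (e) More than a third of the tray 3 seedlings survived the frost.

(a) tray 5: |A| = 7, |A ∩ B| = 1; needs |A ∩ B| ≥ 5 — false.
(b) tray 6: |A| = 7, |A ∩ B| = 7; needs A ∩ B ≠ ∅ (|A ∩ B| ≥ 1) — true.
(c) tray 2: |A| = 8, |A ∩ B| = 6; needs |A ∩ B| > |A ∖ B| — true.
(d) tray 4: |A| = 6, |A ∩ B| = 4; needs |A ∖ B| = 2 — true.
(e) tray 3: |A| = 5, |A ∩ B| = 3; needs |A ∩ B| / |A| > 1/3 — true.

4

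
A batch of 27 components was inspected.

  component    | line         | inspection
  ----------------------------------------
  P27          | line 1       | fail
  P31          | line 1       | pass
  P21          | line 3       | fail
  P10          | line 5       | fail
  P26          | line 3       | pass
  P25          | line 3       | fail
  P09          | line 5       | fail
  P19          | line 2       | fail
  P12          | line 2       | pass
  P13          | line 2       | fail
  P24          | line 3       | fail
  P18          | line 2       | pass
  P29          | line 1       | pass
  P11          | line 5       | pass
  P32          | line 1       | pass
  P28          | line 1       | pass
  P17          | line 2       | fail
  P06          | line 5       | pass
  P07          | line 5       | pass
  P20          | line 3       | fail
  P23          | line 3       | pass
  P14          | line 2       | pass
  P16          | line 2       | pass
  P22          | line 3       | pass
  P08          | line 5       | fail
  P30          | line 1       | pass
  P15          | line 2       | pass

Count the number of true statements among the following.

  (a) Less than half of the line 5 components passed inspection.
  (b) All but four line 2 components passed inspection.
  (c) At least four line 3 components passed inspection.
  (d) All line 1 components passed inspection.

(a) line 5: |A| = 6, |A ∩ B| = 3; needs |A ∩ B| < |A ∖ B| — false.
(b) line 2: |A| = 8, |A ∩ B| = 5; needs |A ∖ B| = 4 — false.
(c) line 3: |A| = 7, |A ∩ B| = 3; needs |A ∩ B| ≥ 4 — false.
(d) line 1: |A| = 6, |A ∩ B| = 5; needs A ⊆ B, i.e. every element of A is in B (|A ∖ B| = 0) — false.

0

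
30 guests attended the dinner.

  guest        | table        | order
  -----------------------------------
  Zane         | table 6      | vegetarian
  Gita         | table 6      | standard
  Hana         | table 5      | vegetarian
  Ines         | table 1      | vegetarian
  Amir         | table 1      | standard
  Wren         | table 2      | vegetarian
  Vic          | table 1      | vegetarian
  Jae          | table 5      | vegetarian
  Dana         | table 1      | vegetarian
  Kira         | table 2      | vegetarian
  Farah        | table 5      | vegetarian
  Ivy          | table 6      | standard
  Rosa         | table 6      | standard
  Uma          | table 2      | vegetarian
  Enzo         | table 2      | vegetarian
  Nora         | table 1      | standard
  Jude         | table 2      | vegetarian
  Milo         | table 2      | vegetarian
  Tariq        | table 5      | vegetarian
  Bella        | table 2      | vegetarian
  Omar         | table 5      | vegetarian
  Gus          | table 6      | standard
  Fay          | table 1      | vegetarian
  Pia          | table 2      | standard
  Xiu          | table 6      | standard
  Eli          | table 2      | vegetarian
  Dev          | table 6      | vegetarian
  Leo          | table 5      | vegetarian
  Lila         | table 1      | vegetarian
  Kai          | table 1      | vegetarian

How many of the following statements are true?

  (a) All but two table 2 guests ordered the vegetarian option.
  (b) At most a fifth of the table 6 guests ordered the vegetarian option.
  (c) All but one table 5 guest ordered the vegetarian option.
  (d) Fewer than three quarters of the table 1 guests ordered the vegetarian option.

0

(a) table 2: |A| = 9, |A ∩ B| = 8; needs |A ∖ B| = 2 — false.
(b) table 6: |A| = 7, |A ∩ B| = 2; needs |A ∩ B| / |A| ≤ 1/5 — false.
(c) table 5: |A| = 6, |A ∩ B| = 6; needs |A ∖ B| = 1 — false.
(d) table 1: |A| = 8, |A ∩ B| = 6; needs |A ∩ B| / |A| < 3/4 — false.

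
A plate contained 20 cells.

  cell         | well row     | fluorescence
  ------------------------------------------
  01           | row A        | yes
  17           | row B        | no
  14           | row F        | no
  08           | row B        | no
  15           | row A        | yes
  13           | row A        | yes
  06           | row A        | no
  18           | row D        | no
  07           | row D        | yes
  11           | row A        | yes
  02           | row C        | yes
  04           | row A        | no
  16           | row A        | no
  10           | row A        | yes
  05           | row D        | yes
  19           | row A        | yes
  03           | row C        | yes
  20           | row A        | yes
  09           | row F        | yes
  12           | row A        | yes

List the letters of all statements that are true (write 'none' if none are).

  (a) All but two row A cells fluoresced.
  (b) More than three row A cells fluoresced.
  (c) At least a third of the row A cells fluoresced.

|A| = 11, |A ∩ B| = 8, |A ∖ B| = 3.
(a) |A ∖ B| = 2: fails.
(b) |A ∩ B| > 3: holds.
(c) |A ∩ B| / |A| ≥ 1/3: holds.

(b), (c)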